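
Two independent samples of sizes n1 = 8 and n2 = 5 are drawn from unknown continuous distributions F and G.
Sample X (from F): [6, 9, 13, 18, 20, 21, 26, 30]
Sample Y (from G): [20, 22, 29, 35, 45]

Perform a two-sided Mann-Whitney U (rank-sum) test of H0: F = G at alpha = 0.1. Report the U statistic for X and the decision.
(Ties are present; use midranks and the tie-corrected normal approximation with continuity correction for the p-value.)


Step 1: Combine and sort all 13 observations; assign midranks.
sorted (value, group): (6,X), (9,X), (13,X), (18,X), (20,X), (20,Y), (21,X), (22,Y), (26,X), (29,Y), (30,X), (35,Y), (45,Y)
ranks: 6->1, 9->2, 13->3, 18->4, 20->5.5, 20->5.5, 21->7, 22->8, 26->9, 29->10, 30->11, 35->12, 45->13
Step 2: Rank sum for X: R1 = 1 + 2 + 3 + 4 + 5.5 + 7 + 9 + 11 = 42.5.
Step 3: U_X = R1 - n1(n1+1)/2 = 42.5 - 8*9/2 = 42.5 - 36 = 6.5.
       U_Y = n1*n2 - U_X = 40 - 6.5 = 33.5.
Step 4: Ties are present, so use the tie-corrected normal approximation (with continuity correction) for the p-value.
Step 5: p-value = 0.056699; compare to alpha = 0.1. reject H0.

U_X = 6.5, p = 0.056699, reject H0 at alpha = 0.1.


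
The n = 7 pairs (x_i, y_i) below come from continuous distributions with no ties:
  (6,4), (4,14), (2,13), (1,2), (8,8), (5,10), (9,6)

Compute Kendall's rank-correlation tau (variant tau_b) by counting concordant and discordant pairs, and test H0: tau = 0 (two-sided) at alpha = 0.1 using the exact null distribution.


Step 1: Enumerate the 21 unordered pairs (i,j) with i<j and classify each by sign(x_j-x_i) * sign(y_j-y_i).
  (1,2):dx=-2,dy=+10->D; (1,3):dx=-4,dy=+9->D; (1,4):dx=-5,dy=-2->C; (1,5):dx=+2,dy=+4->C
  (1,6):dx=-1,dy=+6->D; (1,7):dx=+3,dy=+2->C; (2,3):dx=-2,dy=-1->C; (2,4):dx=-3,dy=-12->C
  (2,5):dx=+4,dy=-6->D; (2,6):dx=+1,dy=-4->D; (2,7):dx=+5,dy=-8->D; (3,4):dx=-1,dy=-11->C
  (3,5):dx=+6,dy=-5->D; (3,6):dx=+3,dy=-3->D; (3,7):dx=+7,dy=-7->D; (4,5):dx=+7,dy=+6->C
  (4,6):dx=+4,dy=+8->C; (4,7):dx=+8,dy=+4->C; (5,6):dx=-3,dy=+2->D; (5,7):dx=+1,dy=-2->D
  (6,7):dx=+4,dy=-4->D
Step 2: C = 9, D = 12, total pairs = 21.
Step 3: tau = (C - D)/(n(n-1)/2) = (9 - 12)/21 = -0.142857.
Step 4: Exact two-sided p-value (enumerate n! = 5040 permutations of y under H0): p = 0.772619.
Step 5: alpha = 0.1. fail to reject H0.

tau_b = -0.1429 (C=9, D=12), p = 0.772619, fail to reject H0.


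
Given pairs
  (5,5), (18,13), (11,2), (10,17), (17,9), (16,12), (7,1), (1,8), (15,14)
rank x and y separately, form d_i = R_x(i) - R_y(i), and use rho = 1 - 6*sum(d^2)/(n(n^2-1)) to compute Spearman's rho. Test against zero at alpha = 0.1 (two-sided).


Step 1: Rank x and y separately (midranks; no ties here).
rank(x): 5->2, 18->9, 11->5, 10->4, 17->8, 16->7, 7->3, 1->1, 15->6
rank(y): 5->3, 13->7, 2->2, 17->9, 9->5, 12->6, 1->1, 8->4, 14->8
Step 2: d_i = R_x(i) - R_y(i); compute d_i^2.
  (2-3)^2=1, (9-7)^2=4, (5-2)^2=9, (4-9)^2=25, (8-5)^2=9, (7-6)^2=1, (3-1)^2=4, (1-4)^2=9, (6-8)^2=4
sum(d^2) = 66.
Step 3: rho = 1 - 6*66 / (9*(9^2 - 1)) = 1 - 396/720 = 0.450000.
Step 4: Under H0, t = rho * sqrt((n-2)/(1-rho^2)) = 1.3332 ~ t(7).
Step 5: Two-sided p-value from the t-distribution with 7 df = 0.224216.
Step 6: alpha = 0.1. fail to reject H0.

rho = 0.4500, p = 0.224216, fail to reject H0 at alpha = 0.1.


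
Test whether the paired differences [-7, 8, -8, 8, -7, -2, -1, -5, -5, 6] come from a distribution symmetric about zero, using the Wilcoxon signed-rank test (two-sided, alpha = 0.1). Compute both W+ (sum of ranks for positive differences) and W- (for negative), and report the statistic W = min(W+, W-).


Step 1: Drop any zero differences (none here) and take |d_i|.
|d| = [7, 8, 8, 8, 7, 2, 1, 5, 5, 6]
Step 2: Midrank |d_i| (ties get averaged ranks).
ranks: |7|->6.5, |8|->9, |8|->9, |8|->9, |7|->6.5, |2|->2, |1|->1, |5|->3.5, |5|->3.5, |6|->5
Step 3: Attach original signs; sum ranks with positive sign and with negative sign.
W+ = 9 + 9 + 5 = 23
W- = 6.5 + 9 + 6.5 + 2 + 1 + 3.5 + 3.5 = 32
(Check: W+ + W- = 55 should equal n(n+1)/2 = 55.)
Step 4: Test statistic W = min(W+, W-) = 23.
Step 5: Ties in |d|, so use the tie-corrected normal approximation.
        E[W] = n(n+1)/4 = 10*11/4 = 27.5.
        Tie groups: |d|=5 (t=2), |d|=7 (t=2), |d|=8 (t=3); sum(t^3 - t) = 36.
        Var[W] = n(n+1)(2n+1)/24 - sum(t^3-t)/48 = 2310/24 - 36/48 = 95.5.
        z = (W - E[W]) / sqrt(Var[W]) = (23 - 27.5) / 9.7724 = -0.4605.
        Two-sided p = 2*Phi(z) = 0.645172.
Step 6: alpha = 0.1. fail to reject H0.

W+ = 23, W- = 32, W = min = 23, p = 0.645172, fail to reject H0.


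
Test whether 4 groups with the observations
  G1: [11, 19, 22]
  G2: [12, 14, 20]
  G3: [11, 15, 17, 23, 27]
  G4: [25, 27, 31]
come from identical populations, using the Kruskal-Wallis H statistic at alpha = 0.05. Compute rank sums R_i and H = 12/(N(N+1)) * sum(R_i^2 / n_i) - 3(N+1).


Step 1: Combine all N = 14 observations and assign midranks.
sorted (value, group, rank): (11,G1,1.5), (11,G3,1.5), (12,G2,3), (14,G2,4), (15,G3,5), (17,G3,6), (19,G1,7), (20,G2,8), (22,G1,9), (23,G3,10), (25,G4,11), (27,G3,12.5), (27,G4,12.5), (31,G4,14)
Step 2: Sum ranks within each group.
R_1 = 17.5 (n_1 = 3)
R_2 = 15 (n_2 = 3)
R_3 = 35 (n_3 = 5)
R_4 = 37.5 (n_4 = 3)
Step 3: H = 12/(N(N+1)) * sum(R_i^2/n_i) - 3(N+1)
     = 12/(14*15) * (17.5^2/3 + 15^2/3 + 35^2/5 + 37.5^2/3) - 3*15
     = 0.057143 * 890.833 - 45
     = 5.904762.
Step 4: Ties present; correction factor C = 1 - 12/(14^3 - 14) = 0.995604. Corrected H = 5.904762 / 0.995604 = 5.930831.
Step 5: Under H0, H ~ chi^2(3); p-value = 0.115024.
Step 6: alpha = 0.05. fail to reject H0.

H = 5.9308, df = 3, p = 0.115024, fail to reject H0.


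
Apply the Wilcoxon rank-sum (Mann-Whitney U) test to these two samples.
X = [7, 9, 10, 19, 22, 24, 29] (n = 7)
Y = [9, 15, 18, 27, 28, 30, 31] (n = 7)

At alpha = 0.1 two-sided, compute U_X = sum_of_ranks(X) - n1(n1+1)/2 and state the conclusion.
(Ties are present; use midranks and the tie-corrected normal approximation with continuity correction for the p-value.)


Step 1: Combine and sort all 14 observations; assign midranks.
sorted (value, group): (7,X), (9,X), (9,Y), (10,X), (15,Y), (18,Y), (19,X), (22,X), (24,X), (27,Y), (28,Y), (29,X), (30,Y), (31,Y)
ranks: 7->1, 9->2.5, 9->2.5, 10->4, 15->5, 18->6, 19->7, 22->8, 24->9, 27->10, 28->11, 29->12, 30->13, 31->14
Step 2: Rank sum for X: R1 = 1 + 2.5 + 4 + 7 + 8 + 9 + 12 = 43.5.
Step 3: U_X = R1 - n1(n1+1)/2 = 43.5 - 7*8/2 = 43.5 - 28 = 15.5.
       U_Y = n1*n2 - U_X = 49 - 15.5 = 33.5.
Step 4: Ties are present, so use the tie-corrected normal approximation (with continuity correction) for the p-value.
Step 5: p-value = 0.276911; compare to alpha = 0.1. fail to reject H0.

U_X = 15.5, p = 0.276911, fail to reject H0 at alpha = 0.1.


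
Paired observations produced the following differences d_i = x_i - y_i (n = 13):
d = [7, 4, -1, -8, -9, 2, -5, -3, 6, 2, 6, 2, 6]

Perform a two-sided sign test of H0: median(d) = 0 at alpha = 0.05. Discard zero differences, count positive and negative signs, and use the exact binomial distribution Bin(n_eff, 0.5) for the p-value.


Step 1: Discard zero differences. Original n = 13; n_eff = number of nonzero differences = 13.
Nonzero differences (with sign): +7, +4, -1, -8, -9, +2, -5, -3, +6, +2, +6, +2, +6
Step 2: Count signs: positive = 8, negative = 5.
Step 3: Under H0: P(positive) = 0.5, so the number of positives S ~ Bin(13, 0.5).
Step 4: Two-sided exact p-value = sum of Bin(13,0.5) probabilities at or below the observed probability = 0.581055.
Step 5: alpha = 0.05. fail to reject H0.

n_eff = 13, pos = 8, neg = 5, p = 0.581055, fail to reject H0.


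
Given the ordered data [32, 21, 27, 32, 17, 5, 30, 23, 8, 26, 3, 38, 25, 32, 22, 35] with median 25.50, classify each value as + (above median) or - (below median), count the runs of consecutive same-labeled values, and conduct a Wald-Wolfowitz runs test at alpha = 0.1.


Step 1: Compute median = 25.50; label A = above, B = below.
Labels in order: ABAABBABBABABABA  (n_A = 8, n_B = 8)
Step 2: Count runs R = 13.
Step 3: Under H0 (random ordering), E[R] = 2*n_A*n_B/(n_A+n_B) + 1 = 2*8*8/16 + 1 = 9.0000.
        Var[R] = 2*n_A*n_B*(2*n_A*n_B - n_A - n_B) / ((n_A+n_B)^2 * (n_A+n_B-1)) = 14336/3840 = 3.7333.
        SD[R] = 1.9322.
Step 4: Continuity-corrected z = (R - 0.5 - E[R]) / SD[R] = (13 - 0.5 - 9.0000) / 1.9322 = 1.8114.
Step 5: Two-sided p-value via normal approximation = 2*(1 - Phi(|z|)) = 0.070076.
Step 6: alpha = 0.1. reject H0.

R = 13, z = 1.8114, p = 0.070076, reject H0.


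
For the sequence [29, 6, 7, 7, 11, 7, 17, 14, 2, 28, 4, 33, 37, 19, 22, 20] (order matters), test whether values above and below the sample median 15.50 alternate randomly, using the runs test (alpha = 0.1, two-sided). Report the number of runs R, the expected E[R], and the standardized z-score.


Step 1: Compute median = 15.50; label A = above, B = below.
Labels in order: ABBBBBABBABAAAAA  (n_A = 8, n_B = 8)
Step 2: Count runs R = 7.
Step 3: Under H0 (random ordering), E[R] = 2*n_A*n_B/(n_A+n_B) + 1 = 2*8*8/16 + 1 = 9.0000.
        Var[R] = 2*n_A*n_B*(2*n_A*n_B - n_A - n_B) / ((n_A+n_B)^2 * (n_A+n_B-1)) = 14336/3840 = 3.7333.
        SD[R] = 1.9322.
Step 4: Continuity-corrected z = (R + 0.5 - E[R]) / SD[R] = (7 + 0.5 - 9.0000) / 1.9322 = -0.7763.
Step 5: Two-sided p-value via normal approximation = 2*(1 - Phi(|z|)) = 0.437558.
Step 6: alpha = 0.1. fail to reject H0.

R = 7, z = -0.7763, p = 0.437558, fail to reject H0.


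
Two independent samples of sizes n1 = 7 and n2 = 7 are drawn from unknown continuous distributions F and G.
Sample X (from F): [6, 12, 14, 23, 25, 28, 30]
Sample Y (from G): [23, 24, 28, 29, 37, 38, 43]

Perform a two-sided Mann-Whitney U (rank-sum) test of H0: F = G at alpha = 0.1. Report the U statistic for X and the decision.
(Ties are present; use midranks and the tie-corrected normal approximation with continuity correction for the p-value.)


Step 1: Combine and sort all 14 observations; assign midranks.
sorted (value, group): (6,X), (12,X), (14,X), (23,X), (23,Y), (24,Y), (25,X), (28,X), (28,Y), (29,Y), (30,X), (37,Y), (38,Y), (43,Y)
ranks: 6->1, 12->2, 14->3, 23->4.5, 23->4.5, 24->6, 25->7, 28->8.5, 28->8.5, 29->10, 30->11, 37->12, 38->13, 43->14
Step 2: Rank sum for X: R1 = 1 + 2 + 3 + 4.5 + 7 + 8.5 + 11 = 37.
Step 3: U_X = R1 - n1(n1+1)/2 = 37 - 7*8/2 = 37 - 28 = 9.
       U_Y = n1*n2 - U_X = 49 - 9 = 40.
Step 4: Ties are present, so use the tie-corrected normal approximation (with continuity correction) for the p-value.
Step 5: p-value = 0.054750; compare to alpha = 0.1. reject H0.

U_X = 9, p = 0.054750, reject H0 at alpha = 0.1.


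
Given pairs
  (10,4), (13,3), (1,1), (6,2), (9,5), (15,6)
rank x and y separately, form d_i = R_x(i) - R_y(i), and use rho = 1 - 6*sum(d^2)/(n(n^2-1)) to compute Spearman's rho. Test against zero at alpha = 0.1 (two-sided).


Step 1: Rank x and y separately (midranks; no ties here).
rank(x): 10->4, 13->5, 1->1, 6->2, 9->3, 15->6
rank(y): 4->4, 3->3, 1->1, 2->2, 5->5, 6->6
Step 2: d_i = R_x(i) - R_y(i); compute d_i^2.
  (4-4)^2=0, (5-3)^2=4, (1-1)^2=0, (2-2)^2=0, (3-5)^2=4, (6-6)^2=0
sum(d^2) = 8.
Step 3: rho = 1 - 6*8 / (6*(6^2 - 1)) = 1 - 48/210 = 0.771429.
Step 4: Under H0, t = rho * sqrt((n-2)/(1-rho^2)) = 2.4247 ~ t(4).
Step 5: Two-sided p-value from the t-distribution with 4 df = 0.072397.
Step 6: alpha = 0.1. reject H0.

rho = 0.7714, p = 0.072397, reject H0 at alpha = 0.1.


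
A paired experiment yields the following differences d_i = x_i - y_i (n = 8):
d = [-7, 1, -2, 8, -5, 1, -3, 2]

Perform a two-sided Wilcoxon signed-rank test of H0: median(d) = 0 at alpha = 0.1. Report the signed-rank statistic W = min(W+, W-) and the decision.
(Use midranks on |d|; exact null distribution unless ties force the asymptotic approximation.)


Step 1: Drop any zero differences (none here) and take |d_i|.
|d| = [7, 1, 2, 8, 5, 1, 3, 2]
Step 2: Midrank |d_i| (ties get averaged ranks).
ranks: |7|->7, |1|->1.5, |2|->3.5, |8|->8, |5|->6, |1|->1.5, |3|->5, |2|->3.5
Step 3: Attach original signs; sum ranks with positive sign and with negative sign.
W+ = 1.5 + 8 + 1.5 + 3.5 = 14.5
W- = 7 + 3.5 + 6 + 5 = 21.5
(Check: W+ + W- = 36 should equal n(n+1)/2 = 36.)
Step 4: Test statistic W = min(W+, W-) = 14.5.
Step 5: Ties in |d|, so use the tie-corrected normal approximation.
        E[W] = n(n+1)/4 = 8*9/4 = 18.
        Tie groups: |d|=1 (t=2), |d|=2 (t=2); sum(t^3 - t) = 12.
        Var[W] = n(n+1)(2n+1)/24 - sum(t^3-t)/48 = 1224/24 - 12/48 = 50.75.
        z = (W - E[W]) / sqrt(Var[W]) = (14.5 - 18) / 7.1239 = -0.4913.
        Two-sided p = 2*Phi(z) = 0.623212.
Step 6: alpha = 0.1. fail to reject H0.

W+ = 14.5, W- = 21.5, W = min = 14.5, p = 0.623212, fail to reject H0.


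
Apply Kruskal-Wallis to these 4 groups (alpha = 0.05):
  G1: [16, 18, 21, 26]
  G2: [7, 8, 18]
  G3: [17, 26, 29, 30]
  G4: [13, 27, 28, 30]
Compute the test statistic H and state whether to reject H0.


Step 1: Combine all N = 15 observations and assign midranks.
sorted (value, group, rank): (7,G2,1), (8,G2,2), (13,G4,3), (16,G1,4), (17,G3,5), (18,G1,6.5), (18,G2,6.5), (21,G1,8), (26,G1,9.5), (26,G3,9.5), (27,G4,11), (28,G4,12), (29,G3,13), (30,G3,14.5), (30,G4,14.5)
Step 2: Sum ranks within each group.
R_1 = 28 (n_1 = 4)
R_2 = 9.5 (n_2 = 3)
R_3 = 42 (n_3 = 4)
R_4 = 40.5 (n_4 = 4)
Step 3: H = 12/(N(N+1)) * sum(R_i^2/n_i) - 3(N+1)
     = 12/(15*16) * (28^2/4 + 9.5^2/3 + 42^2/4 + 40.5^2/4) - 3*16
     = 0.050000 * 1077.15 - 48
     = 5.857292.
Step 4: Ties present; correction factor C = 1 - 18/(15^3 - 15) = 0.994643. Corrected H = 5.857292 / 0.994643 = 5.888839.
Step 5: Under H0, H ~ chi^2(3); p-value = 0.117145.
Step 6: alpha = 0.05. fail to reject H0.

H = 5.8888, df = 3, p = 0.117145, fail to reject H0.


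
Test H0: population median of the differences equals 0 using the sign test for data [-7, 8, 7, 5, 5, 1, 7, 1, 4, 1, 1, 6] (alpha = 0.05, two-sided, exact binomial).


Step 1: Discard zero differences. Original n = 12; n_eff = number of nonzero differences = 12.
Nonzero differences (with sign): -7, +8, +7, +5, +5, +1, +7, +1, +4, +1, +1, +6
Step 2: Count signs: positive = 11, negative = 1.
Step 3: Under H0: P(positive) = 0.5, so the number of positives S ~ Bin(12, 0.5).
Step 4: Two-sided exact p-value = sum of Bin(12,0.5) probabilities at or below the observed probability = 0.006348.
Step 5: alpha = 0.05. reject H0.

n_eff = 12, pos = 11, neg = 1, p = 0.006348, reject H0.


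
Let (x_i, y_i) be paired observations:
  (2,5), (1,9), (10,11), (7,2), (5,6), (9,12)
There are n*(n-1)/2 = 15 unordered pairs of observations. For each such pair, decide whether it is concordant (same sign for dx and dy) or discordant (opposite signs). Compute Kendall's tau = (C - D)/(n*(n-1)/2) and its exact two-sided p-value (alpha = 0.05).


Step 1: Enumerate the 15 unordered pairs (i,j) with i<j and classify each by sign(x_j-x_i) * sign(y_j-y_i).
  (1,2):dx=-1,dy=+4->D; (1,3):dx=+8,dy=+6->C; (1,4):dx=+5,dy=-3->D; (1,5):dx=+3,dy=+1->C
  (1,6):dx=+7,dy=+7->C; (2,3):dx=+9,dy=+2->C; (2,4):dx=+6,dy=-7->D; (2,5):dx=+4,dy=-3->D
  (2,6):dx=+8,dy=+3->C; (3,4):dx=-3,dy=-9->C; (3,5):dx=-5,dy=-5->C; (3,6):dx=-1,dy=+1->D
  (4,5):dx=-2,dy=+4->D; (4,6):dx=+2,dy=+10->C; (5,6):dx=+4,dy=+6->C
Step 2: C = 9, D = 6, total pairs = 15.
Step 3: tau = (C - D)/(n(n-1)/2) = (9 - 6)/15 = 0.200000.
Step 4: Exact two-sided p-value (enumerate n! = 720 permutations of y under H0): p = 0.719444.
Step 5: alpha = 0.05. fail to reject H0.

tau_b = 0.2000 (C=9, D=6), p = 0.719444, fail to reject H0.


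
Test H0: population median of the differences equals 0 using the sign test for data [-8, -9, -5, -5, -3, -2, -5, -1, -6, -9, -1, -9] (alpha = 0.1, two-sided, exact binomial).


Step 1: Discard zero differences. Original n = 12; n_eff = number of nonzero differences = 12.
Nonzero differences (with sign): -8, -9, -5, -5, -3, -2, -5, -1, -6, -9, -1, -9
Step 2: Count signs: positive = 0, negative = 12.
Step 3: Under H0: P(positive) = 0.5, so the number of positives S ~ Bin(12, 0.5).
Step 4: Two-sided exact p-value = sum of Bin(12,0.5) probabilities at or below the observed probability = 0.000488.
Step 5: alpha = 0.1. reject H0.

n_eff = 12, pos = 0, neg = 12, p = 0.000488, reject H0.


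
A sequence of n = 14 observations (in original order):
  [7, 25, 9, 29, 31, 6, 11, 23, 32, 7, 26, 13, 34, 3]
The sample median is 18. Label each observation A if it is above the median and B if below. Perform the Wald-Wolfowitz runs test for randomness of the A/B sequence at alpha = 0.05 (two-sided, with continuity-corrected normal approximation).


Step 1: Compute median = 18; label A = above, B = below.
Labels in order: BABAABBAABABAB  (n_A = 7, n_B = 7)
Step 2: Count runs R = 11.
Step 3: Under H0 (random ordering), E[R] = 2*n_A*n_B/(n_A+n_B) + 1 = 2*7*7/14 + 1 = 8.0000.
        Var[R] = 2*n_A*n_B*(2*n_A*n_B - n_A - n_B) / ((n_A+n_B)^2 * (n_A+n_B-1)) = 8232/2548 = 3.2308.
        SD[R] = 1.7974.
Step 4: Continuity-corrected z = (R - 0.5 - E[R]) / SD[R] = (11 - 0.5 - 8.0000) / 1.7974 = 1.3909.
Step 5: Two-sided p-value via normal approximation = 2*(1 - Phi(|z|)) = 0.164264.
Step 6: alpha = 0.05. fail to reject H0.

R = 11, z = 1.3909, p = 0.164264, fail to reject H0.


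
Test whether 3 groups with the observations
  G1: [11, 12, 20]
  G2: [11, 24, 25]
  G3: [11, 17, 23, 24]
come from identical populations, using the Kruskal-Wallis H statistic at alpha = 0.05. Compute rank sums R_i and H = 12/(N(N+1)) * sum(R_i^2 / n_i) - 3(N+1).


Step 1: Combine all N = 10 observations and assign midranks.
sorted (value, group, rank): (11,G1,2), (11,G2,2), (11,G3,2), (12,G1,4), (17,G3,5), (20,G1,6), (23,G3,7), (24,G2,8.5), (24,G3,8.5), (25,G2,10)
Step 2: Sum ranks within each group.
R_1 = 12 (n_1 = 3)
R_2 = 20.5 (n_2 = 3)
R_3 = 22.5 (n_3 = 4)
Step 3: H = 12/(N(N+1)) * sum(R_i^2/n_i) - 3(N+1)
     = 12/(10*11) * (12^2/3 + 20.5^2/3 + 22.5^2/4) - 3*11
     = 0.109091 * 314.646 - 33
     = 1.325000.
Step 4: Ties present; correction factor C = 1 - 30/(10^3 - 10) = 0.969697. Corrected H = 1.325000 / 0.969697 = 1.366406.
Step 5: Under H0, H ~ chi^2(2); p-value = 0.504997.
Step 6: alpha = 0.05. fail to reject H0.

H = 1.3664, df = 2, p = 0.504997, fail to reject H0.


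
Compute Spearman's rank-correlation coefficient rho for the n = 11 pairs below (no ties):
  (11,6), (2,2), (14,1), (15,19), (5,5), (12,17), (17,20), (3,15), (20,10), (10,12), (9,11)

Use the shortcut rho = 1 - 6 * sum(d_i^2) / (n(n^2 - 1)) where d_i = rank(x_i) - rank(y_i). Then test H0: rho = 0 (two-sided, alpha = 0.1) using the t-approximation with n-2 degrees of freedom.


Step 1: Rank x and y separately (midranks; no ties here).
rank(x): 11->6, 2->1, 14->8, 15->9, 5->3, 12->7, 17->10, 3->2, 20->11, 10->5, 9->4
rank(y): 6->4, 2->2, 1->1, 19->10, 5->3, 17->9, 20->11, 15->8, 10->5, 12->7, 11->6
Step 2: d_i = R_x(i) - R_y(i); compute d_i^2.
  (6-4)^2=4, (1-2)^2=1, (8-1)^2=49, (9-10)^2=1, (3-3)^2=0, (7-9)^2=4, (10-11)^2=1, (2-8)^2=36, (11-5)^2=36, (5-7)^2=4, (4-6)^2=4
sum(d^2) = 140.
Step 3: rho = 1 - 6*140 / (11*(11^2 - 1)) = 1 - 840/1320 = 0.363636.
Step 4: Under H0, t = rho * sqrt((n-2)/(1-rho^2)) = 1.1711 ~ t(9).
Step 5: Two-sided p-value from the t-distribution with 9 df = 0.271638.
Step 6: alpha = 0.1. fail to reject H0.

rho = 0.3636, p = 0.271638, fail to reject H0 at alpha = 0.1.


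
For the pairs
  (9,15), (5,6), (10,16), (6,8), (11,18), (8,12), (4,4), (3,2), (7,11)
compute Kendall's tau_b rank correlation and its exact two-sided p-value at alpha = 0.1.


Step 1: Enumerate the 36 unordered pairs (i,j) with i<j and classify each by sign(x_j-x_i) * sign(y_j-y_i).
  (1,2):dx=-4,dy=-9->C; (1,3):dx=+1,dy=+1->C; (1,4):dx=-3,dy=-7->C; (1,5):dx=+2,dy=+3->C
  (1,6):dx=-1,dy=-3->C; (1,7):dx=-5,dy=-11->C; (1,8):dx=-6,dy=-13->C; (1,9):dx=-2,dy=-4->C
  (2,3):dx=+5,dy=+10->C; (2,4):dx=+1,dy=+2->C; (2,5):dx=+6,dy=+12->C; (2,6):dx=+3,dy=+6->C
  (2,7):dx=-1,dy=-2->C; (2,8):dx=-2,dy=-4->C; (2,9):dx=+2,dy=+5->C; (3,4):dx=-4,dy=-8->C
  (3,5):dx=+1,dy=+2->C; (3,6):dx=-2,dy=-4->C; (3,7):dx=-6,dy=-12->C; (3,8):dx=-7,dy=-14->C
  (3,9):dx=-3,dy=-5->C; (4,5):dx=+5,dy=+10->C; (4,6):dx=+2,dy=+4->C; (4,7):dx=-2,dy=-4->C
  (4,8):dx=-3,dy=-6->C; (4,9):dx=+1,dy=+3->C; (5,6):dx=-3,dy=-6->C; (5,7):dx=-7,dy=-14->C
  (5,8):dx=-8,dy=-16->C; (5,9):dx=-4,dy=-7->C; (6,7):dx=-4,dy=-8->C; (6,8):dx=-5,dy=-10->C
  (6,9):dx=-1,dy=-1->C; (7,8):dx=-1,dy=-2->C; (7,9):dx=+3,dy=+7->C; (8,9):dx=+4,dy=+9->C
Step 2: C = 36, D = 0, total pairs = 36.
Step 3: tau = (C - D)/(n(n-1)/2) = (36 - 0)/36 = 1.000000.
Step 4: Exact two-sided p-value (enumerate n! = 362880 permutations of y under H0): p = 0.000006.
Step 5: alpha = 0.1. reject H0.

tau_b = 1.0000 (C=36, D=0), p = 0.000006, reject H0.


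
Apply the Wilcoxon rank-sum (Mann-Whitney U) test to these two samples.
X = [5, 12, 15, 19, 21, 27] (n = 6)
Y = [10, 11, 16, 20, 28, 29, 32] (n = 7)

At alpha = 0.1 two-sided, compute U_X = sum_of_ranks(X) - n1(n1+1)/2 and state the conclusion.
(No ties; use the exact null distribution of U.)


Step 1: Combine and sort all 13 observations; assign midranks.
sorted (value, group): (5,X), (10,Y), (11,Y), (12,X), (15,X), (16,Y), (19,X), (20,Y), (21,X), (27,X), (28,Y), (29,Y), (32,Y)
ranks: 5->1, 10->2, 11->3, 12->4, 15->5, 16->6, 19->7, 20->8, 21->9, 27->10, 28->11, 29->12, 32->13
Step 2: Rank sum for X: R1 = 1 + 4 + 5 + 7 + 9 + 10 = 36.
Step 3: U_X = R1 - n1(n1+1)/2 = 36 - 6*7/2 = 36 - 21 = 15.
       U_Y = n1*n2 - U_X = 42 - 15 = 27.
Step 4: No ties, so the exact null distribution of U (based on enumerating the C(13,6) = 1716 equally likely rank assignments) gives the two-sided p-value.
Step 5: p-value = 0.445221; compare to alpha = 0.1. fail to reject H0.

U_X = 15, p = 0.445221, fail to reject H0 at alpha = 0.1.


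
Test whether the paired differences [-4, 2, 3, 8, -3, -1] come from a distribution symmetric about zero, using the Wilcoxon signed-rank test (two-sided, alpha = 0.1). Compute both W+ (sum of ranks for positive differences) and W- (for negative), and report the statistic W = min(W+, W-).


Step 1: Drop any zero differences (none here) and take |d_i|.
|d| = [4, 2, 3, 8, 3, 1]
Step 2: Midrank |d_i| (ties get averaged ranks).
ranks: |4|->5, |2|->2, |3|->3.5, |8|->6, |3|->3.5, |1|->1
Step 3: Attach original signs; sum ranks with positive sign and with negative sign.
W+ = 2 + 3.5 + 6 = 11.5
W- = 5 + 3.5 + 1 = 9.5
(Check: W+ + W- = 21 should equal n(n+1)/2 = 21.)
Step 4: Test statistic W = min(W+, W-) = 9.5.
Step 5: Ties in |d|, so use the tie-corrected normal approximation.
        E[W] = n(n+1)/4 = 6*7/4 = 10.5.
        Tie groups: |d|=3 (t=2); sum(t^3 - t) = 6.
        Var[W] = n(n+1)(2n+1)/24 - sum(t^3-t)/48 = 546/24 - 6/48 = 22.625.
        z = (W - E[W]) / sqrt(Var[W]) = (9.5 - 10.5) / 4.7566 = -0.2102.
        Two-sided p = 2*Phi(z) = 0.833484.
Step 6: alpha = 0.1. fail to reject H0.

W+ = 11.5, W- = 9.5, W = min = 9.5, p = 0.833484, fail to reject H0.


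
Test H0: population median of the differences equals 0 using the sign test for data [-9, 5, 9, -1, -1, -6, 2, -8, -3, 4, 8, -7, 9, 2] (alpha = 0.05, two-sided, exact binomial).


Step 1: Discard zero differences. Original n = 14; n_eff = number of nonzero differences = 14.
Nonzero differences (with sign): -9, +5, +9, -1, -1, -6, +2, -8, -3, +4, +8, -7, +9, +2
Step 2: Count signs: positive = 7, negative = 7.
Step 3: Under H0: P(positive) = 0.5, so the number of positives S ~ Bin(14, 0.5).
Step 4: Two-sided exact p-value = sum of Bin(14,0.5) probabilities at or below the observed probability = 1.000000.
Step 5: alpha = 0.05. fail to reject H0.

n_eff = 14, pos = 7, neg = 7, p = 1.000000, fail to reject H0.


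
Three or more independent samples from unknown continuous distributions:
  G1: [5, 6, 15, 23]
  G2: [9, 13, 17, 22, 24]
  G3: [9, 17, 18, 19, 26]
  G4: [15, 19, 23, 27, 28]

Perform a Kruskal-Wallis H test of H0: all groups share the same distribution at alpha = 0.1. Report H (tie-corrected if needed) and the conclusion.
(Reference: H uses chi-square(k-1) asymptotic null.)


Step 1: Combine all N = 19 observations and assign midranks.
sorted (value, group, rank): (5,G1,1), (6,G1,2), (9,G2,3.5), (9,G3,3.5), (13,G2,5), (15,G1,6.5), (15,G4,6.5), (17,G2,8.5), (17,G3,8.5), (18,G3,10), (19,G3,11.5), (19,G4,11.5), (22,G2,13), (23,G1,14.5), (23,G4,14.5), (24,G2,16), (26,G3,17), (27,G4,18), (28,G4,19)
Step 2: Sum ranks within each group.
R_1 = 24 (n_1 = 4)
R_2 = 46 (n_2 = 5)
R_3 = 50.5 (n_3 = 5)
R_4 = 69.5 (n_4 = 5)
Step 3: H = 12/(N(N+1)) * sum(R_i^2/n_i) - 3(N+1)
     = 12/(19*20) * (24^2/4 + 46^2/5 + 50.5^2/5 + 69.5^2/5) - 3*20
     = 0.031579 * 2043.3 - 60
     = 4.525263.
Step 4: Ties present; correction factor C = 1 - 30/(19^3 - 19) = 0.995614. Corrected H = 4.525263 / 0.995614 = 4.545198.
Step 5: Under H0, H ~ chi^2(3); p-value = 0.208294.
Step 6: alpha = 0.1. fail to reject H0.

H = 4.5452, df = 3, p = 0.208294, fail to reject H0.


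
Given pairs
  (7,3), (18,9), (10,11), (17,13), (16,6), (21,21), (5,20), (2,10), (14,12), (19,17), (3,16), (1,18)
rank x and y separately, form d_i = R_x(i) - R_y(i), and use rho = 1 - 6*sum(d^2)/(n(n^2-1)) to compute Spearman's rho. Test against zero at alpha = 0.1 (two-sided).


Step 1: Rank x and y separately (midranks; no ties here).
rank(x): 7->5, 18->10, 10->6, 17->9, 16->8, 21->12, 5->4, 2->2, 14->7, 19->11, 3->3, 1->1
rank(y): 3->1, 9->3, 11->5, 13->7, 6->2, 21->12, 20->11, 10->4, 12->6, 17->9, 16->8, 18->10
Step 2: d_i = R_x(i) - R_y(i); compute d_i^2.
  (5-1)^2=16, (10-3)^2=49, (6-5)^2=1, (9-7)^2=4, (8-2)^2=36, (12-12)^2=0, (4-11)^2=49, (2-4)^2=4, (7-6)^2=1, (11-9)^2=4, (3-8)^2=25, (1-10)^2=81
sum(d^2) = 270.
Step 3: rho = 1 - 6*270 / (12*(12^2 - 1)) = 1 - 1620/1716 = 0.055944.
Step 4: Under H0, t = rho * sqrt((n-2)/(1-rho^2)) = 0.1772 ~ t(10).
Step 5: Two-sided p-value from the t-distribution with 10 df = 0.862898.
Step 6: alpha = 0.1. fail to reject H0.

rho = 0.0559, p = 0.862898, fail to reject H0 at alpha = 0.1.


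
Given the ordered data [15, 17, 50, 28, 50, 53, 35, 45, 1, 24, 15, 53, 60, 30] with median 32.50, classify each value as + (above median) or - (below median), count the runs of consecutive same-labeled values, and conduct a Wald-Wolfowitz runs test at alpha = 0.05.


Step 1: Compute median = 32.50; label A = above, B = below.
Labels in order: BBABAAAABBBAAB  (n_A = 7, n_B = 7)
Step 2: Count runs R = 7.
Step 3: Under H0 (random ordering), E[R] = 2*n_A*n_B/(n_A+n_B) + 1 = 2*7*7/14 + 1 = 8.0000.
        Var[R] = 2*n_A*n_B*(2*n_A*n_B - n_A - n_B) / ((n_A+n_B)^2 * (n_A+n_B-1)) = 8232/2548 = 3.2308.
        SD[R] = 1.7974.
Step 4: Continuity-corrected z = (R + 0.5 - E[R]) / SD[R] = (7 + 0.5 - 8.0000) / 1.7974 = -0.2782.
Step 5: Two-sided p-value via normal approximation = 2*(1 - Phi(|z|)) = 0.780879.
Step 6: alpha = 0.05. fail to reject H0.

R = 7, z = -0.2782, p = 0.780879, fail to reject H0.


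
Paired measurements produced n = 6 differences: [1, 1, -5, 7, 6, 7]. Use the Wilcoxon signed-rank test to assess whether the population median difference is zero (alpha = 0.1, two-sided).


Step 1: Drop any zero differences (none here) and take |d_i|.
|d| = [1, 1, 5, 7, 6, 7]
Step 2: Midrank |d_i| (ties get averaged ranks).
ranks: |1|->1.5, |1|->1.5, |5|->3, |7|->5.5, |6|->4, |7|->5.5
Step 3: Attach original signs; sum ranks with positive sign and with negative sign.
W+ = 1.5 + 1.5 + 5.5 + 4 + 5.5 = 18
W- = 3 = 3
(Check: W+ + W- = 21 should equal n(n+1)/2 = 21.)
Step 4: Test statistic W = min(W+, W-) = 3.
Step 5: Ties in |d|, so use the tie-corrected normal approximation.
        E[W] = n(n+1)/4 = 6*7/4 = 10.5.
        Tie groups: |d|=1 (t=2), |d|=7 (t=2); sum(t^3 - t) = 12.
        Var[W] = n(n+1)(2n+1)/24 - sum(t^3-t)/48 = 546/24 - 12/48 = 22.5.
        z = (W - E[W]) / sqrt(Var[W]) = (3 - 10.5) / 4.7434 = -1.5811.
        Two-sided p = 2*Phi(z) = 0.113846.
Step 6: alpha = 0.1. fail to reject H0.

W+ = 18, W- = 3, W = min = 3, p = 0.113846, fail to reject H0.


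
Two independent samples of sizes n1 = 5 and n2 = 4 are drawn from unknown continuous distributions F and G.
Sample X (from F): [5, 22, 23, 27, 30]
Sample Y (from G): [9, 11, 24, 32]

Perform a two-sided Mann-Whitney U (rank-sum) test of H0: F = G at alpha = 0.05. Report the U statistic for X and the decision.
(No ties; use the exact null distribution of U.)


Step 1: Combine and sort all 9 observations; assign midranks.
sorted (value, group): (5,X), (9,Y), (11,Y), (22,X), (23,X), (24,Y), (27,X), (30,X), (32,Y)
ranks: 5->1, 9->2, 11->3, 22->4, 23->5, 24->6, 27->7, 30->8, 32->9
Step 2: Rank sum for X: R1 = 1 + 4 + 5 + 7 + 8 = 25.
Step 3: U_X = R1 - n1(n1+1)/2 = 25 - 5*6/2 = 25 - 15 = 10.
       U_Y = n1*n2 - U_X = 20 - 10 = 10.
Step 4: No ties, so the exact null distribution of U (based on enumerating the C(9,5) = 126 equally likely rank assignments) gives the two-sided p-value.
Step 5: p-value = 1.000000; compare to alpha = 0.05. fail to reject H0.

U_X = 10, p = 1.000000, fail to reject H0 at alpha = 0.05.


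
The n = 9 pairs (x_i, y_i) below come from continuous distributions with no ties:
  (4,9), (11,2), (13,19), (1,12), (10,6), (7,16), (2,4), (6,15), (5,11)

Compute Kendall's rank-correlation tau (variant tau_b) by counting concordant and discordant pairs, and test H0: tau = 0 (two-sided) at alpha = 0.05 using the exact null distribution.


Step 1: Enumerate the 36 unordered pairs (i,j) with i<j and classify each by sign(x_j-x_i) * sign(y_j-y_i).
  (1,2):dx=+7,dy=-7->D; (1,3):dx=+9,dy=+10->C; (1,4):dx=-3,dy=+3->D; (1,5):dx=+6,dy=-3->D
  (1,6):dx=+3,dy=+7->C; (1,7):dx=-2,dy=-5->C; (1,8):dx=+2,dy=+6->C; (1,9):dx=+1,dy=+2->C
  (2,3):dx=+2,dy=+17->C; (2,4):dx=-10,dy=+10->D; (2,5):dx=-1,dy=+4->D; (2,6):dx=-4,dy=+14->D
  (2,7):dx=-9,dy=+2->D; (2,8):dx=-5,dy=+13->D; (2,9):dx=-6,dy=+9->D; (3,4):dx=-12,dy=-7->C
  (3,5):dx=-3,dy=-13->C; (3,6):dx=-6,dy=-3->C; (3,7):dx=-11,dy=-15->C; (3,8):dx=-7,dy=-4->C
  (3,9):dx=-8,dy=-8->C; (4,5):dx=+9,dy=-6->D; (4,6):dx=+6,dy=+4->C; (4,7):dx=+1,dy=-8->D
  (4,8):dx=+5,dy=+3->C; (4,9):dx=+4,dy=-1->D; (5,6):dx=-3,dy=+10->D; (5,7):dx=-8,dy=-2->C
  (5,8):dx=-4,dy=+9->D; (5,9):dx=-5,dy=+5->D; (6,7):dx=-5,dy=-12->C; (6,8):dx=-1,dy=-1->C
  (6,9):dx=-2,dy=-5->C; (7,8):dx=+4,dy=+11->C; (7,9):dx=+3,dy=+7->C; (8,9):dx=-1,dy=-4->C
Step 2: C = 21, D = 15, total pairs = 36.
Step 3: tau = (C - D)/(n(n-1)/2) = (21 - 15)/36 = 0.166667.
Step 4: Exact two-sided p-value (enumerate n! = 362880 permutations of y under H0): p = 0.612202.
Step 5: alpha = 0.05. fail to reject H0.

tau_b = 0.1667 (C=21, D=15), p = 0.612202, fail to reject H0.


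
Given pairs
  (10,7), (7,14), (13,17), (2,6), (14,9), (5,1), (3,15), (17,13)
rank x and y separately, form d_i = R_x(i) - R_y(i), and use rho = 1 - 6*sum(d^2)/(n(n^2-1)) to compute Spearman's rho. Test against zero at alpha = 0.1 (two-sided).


Step 1: Rank x and y separately (midranks; no ties here).
rank(x): 10->5, 7->4, 13->6, 2->1, 14->7, 5->3, 3->2, 17->8
rank(y): 7->3, 14->6, 17->8, 6->2, 9->4, 1->1, 15->7, 13->5
Step 2: d_i = R_x(i) - R_y(i); compute d_i^2.
  (5-3)^2=4, (4-6)^2=4, (6-8)^2=4, (1-2)^2=1, (7-4)^2=9, (3-1)^2=4, (2-7)^2=25, (8-5)^2=9
sum(d^2) = 60.
Step 3: rho = 1 - 6*60 / (8*(8^2 - 1)) = 1 - 360/504 = 0.285714.
Step 4: Under H0, t = rho * sqrt((n-2)/(1-rho^2)) = 0.7303 ~ t(6).
Step 5: Two-sided p-value from the t-distribution with 6 df = 0.492726.
Step 6: alpha = 0.1. fail to reject H0.

rho = 0.2857, p = 0.492726, fail to reject H0 at alpha = 0.1.


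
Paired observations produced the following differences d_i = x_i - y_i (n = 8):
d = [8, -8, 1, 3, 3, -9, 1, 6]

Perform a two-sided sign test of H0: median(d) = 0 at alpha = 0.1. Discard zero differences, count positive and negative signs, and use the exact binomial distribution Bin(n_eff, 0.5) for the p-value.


Step 1: Discard zero differences. Original n = 8; n_eff = number of nonzero differences = 8.
Nonzero differences (with sign): +8, -8, +1, +3, +3, -9, +1, +6
Step 2: Count signs: positive = 6, negative = 2.
Step 3: Under H0: P(positive) = 0.5, so the number of positives S ~ Bin(8, 0.5).
Step 4: Two-sided exact p-value = sum of Bin(8,0.5) probabilities at or below the observed probability = 0.289062.
Step 5: alpha = 0.1. fail to reject H0.

n_eff = 8, pos = 6, neg = 2, p = 0.289062, fail to reject H0.


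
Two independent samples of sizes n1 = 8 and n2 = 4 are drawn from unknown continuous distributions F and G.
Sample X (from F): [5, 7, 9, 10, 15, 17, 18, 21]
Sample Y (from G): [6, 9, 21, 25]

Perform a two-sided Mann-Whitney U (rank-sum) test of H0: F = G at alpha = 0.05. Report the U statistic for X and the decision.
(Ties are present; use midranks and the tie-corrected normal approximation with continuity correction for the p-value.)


Step 1: Combine and sort all 12 observations; assign midranks.
sorted (value, group): (5,X), (6,Y), (7,X), (9,X), (9,Y), (10,X), (15,X), (17,X), (18,X), (21,X), (21,Y), (25,Y)
ranks: 5->1, 6->2, 7->3, 9->4.5, 9->4.5, 10->6, 15->7, 17->8, 18->9, 21->10.5, 21->10.5, 25->12
Step 2: Rank sum for X: R1 = 1 + 3 + 4.5 + 6 + 7 + 8 + 9 + 10.5 = 49.
Step 3: U_X = R1 - n1(n1+1)/2 = 49 - 8*9/2 = 49 - 36 = 13.
       U_Y = n1*n2 - U_X = 32 - 13 = 19.
Step 4: Ties are present, so use the tie-corrected normal approximation (with continuity correction) for the p-value.
Step 5: p-value = 0.670038; compare to alpha = 0.05. fail to reject H0.

U_X = 13, p = 0.670038, fail to reject H0 at alpha = 0.05.


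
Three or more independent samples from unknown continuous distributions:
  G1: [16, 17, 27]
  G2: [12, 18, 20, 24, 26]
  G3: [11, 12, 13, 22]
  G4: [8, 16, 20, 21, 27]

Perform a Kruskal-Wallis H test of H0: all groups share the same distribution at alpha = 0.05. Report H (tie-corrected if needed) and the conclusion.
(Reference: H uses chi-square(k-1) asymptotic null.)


Step 1: Combine all N = 17 observations and assign midranks.
sorted (value, group, rank): (8,G4,1), (11,G3,2), (12,G2,3.5), (12,G3,3.5), (13,G3,5), (16,G1,6.5), (16,G4,6.5), (17,G1,8), (18,G2,9), (20,G2,10.5), (20,G4,10.5), (21,G4,12), (22,G3,13), (24,G2,14), (26,G2,15), (27,G1,16.5), (27,G4,16.5)
Step 2: Sum ranks within each group.
R_1 = 31 (n_1 = 3)
R_2 = 52 (n_2 = 5)
R_3 = 23.5 (n_3 = 4)
R_4 = 46.5 (n_4 = 5)
Step 3: H = 12/(N(N+1)) * sum(R_i^2/n_i) - 3(N+1)
     = 12/(17*18) * (31^2/3 + 52^2/5 + 23.5^2/4 + 46.5^2/5) - 3*18
     = 0.039216 * 1431.65 - 54
     = 2.142974.
Step 4: Ties present; correction factor C = 1 - 24/(17^3 - 17) = 0.995098. Corrected H = 2.142974 / 0.995098 = 2.153530.
Step 5: Under H0, H ~ chi^2(3); p-value = 0.541159.
Step 6: alpha = 0.05. fail to reject H0.

H = 2.1535, df = 3, p = 0.541159, fail to reject H0.


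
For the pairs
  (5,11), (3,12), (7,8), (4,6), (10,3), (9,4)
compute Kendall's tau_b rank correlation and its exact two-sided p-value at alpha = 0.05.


Step 1: Enumerate the 15 unordered pairs (i,j) with i<j and classify each by sign(x_j-x_i) * sign(y_j-y_i).
  (1,2):dx=-2,dy=+1->D; (1,3):dx=+2,dy=-3->D; (1,4):dx=-1,dy=-5->C; (1,5):dx=+5,dy=-8->D
  (1,6):dx=+4,dy=-7->D; (2,3):dx=+4,dy=-4->D; (2,4):dx=+1,dy=-6->D; (2,5):dx=+7,dy=-9->D
  (2,6):dx=+6,dy=-8->D; (3,4):dx=-3,dy=-2->C; (3,5):dx=+3,dy=-5->D; (3,6):dx=+2,dy=-4->D
  (4,5):dx=+6,dy=-3->D; (4,6):dx=+5,dy=-2->D; (5,6):dx=-1,dy=+1->D
Step 2: C = 2, D = 13, total pairs = 15.
Step 3: tau = (C - D)/(n(n-1)/2) = (2 - 13)/15 = -0.733333.
Step 4: Exact two-sided p-value (enumerate n! = 720 permutations of y under H0): p = 0.055556.
Step 5: alpha = 0.05. fail to reject H0.

tau_b = -0.7333 (C=2, D=13), p = 0.055556, fail to reject H0.


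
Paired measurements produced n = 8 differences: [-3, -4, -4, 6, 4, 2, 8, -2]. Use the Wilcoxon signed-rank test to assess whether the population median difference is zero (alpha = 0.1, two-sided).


Step 1: Drop any zero differences (none here) and take |d_i|.
|d| = [3, 4, 4, 6, 4, 2, 8, 2]
Step 2: Midrank |d_i| (ties get averaged ranks).
ranks: |3|->3, |4|->5, |4|->5, |6|->7, |4|->5, |2|->1.5, |8|->8, |2|->1.5
Step 3: Attach original signs; sum ranks with positive sign and with negative sign.
W+ = 7 + 5 + 1.5 + 8 = 21.5
W- = 3 + 5 + 5 + 1.5 = 14.5
(Check: W+ + W- = 36 should equal n(n+1)/2 = 36.)
Step 4: Test statistic W = min(W+, W-) = 14.5.
Step 5: Ties in |d|, so use the tie-corrected normal approximation.
        E[W] = n(n+1)/4 = 8*9/4 = 18.
        Tie groups: |d|=2 (t=2), |d|=4 (t=3); sum(t^3 - t) = 30.
        Var[W] = n(n+1)(2n+1)/24 - sum(t^3-t)/48 = 1224/24 - 30/48 = 50.375.
        z = (W - E[W]) / sqrt(Var[W]) = (14.5 - 18) / 7.0975 = -0.4931.
        Two-sided p = 2*Phi(z) = 0.621921.
Step 6: alpha = 0.1. fail to reject H0.

W+ = 21.5, W- = 14.5, W = min = 14.5, p = 0.621921, fail to reject H0.


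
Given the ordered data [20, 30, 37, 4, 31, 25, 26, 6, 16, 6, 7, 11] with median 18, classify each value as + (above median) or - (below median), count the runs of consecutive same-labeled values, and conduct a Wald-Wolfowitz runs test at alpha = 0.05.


Step 1: Compute median = 18; label A = above, B = below.
Labels in order: AAABAAABBBBB  (n_A = 6, n_B = 6)
Step 2: Count runs R = 4.
Step 3: Under H0 (random ordering), E[R] = 2*n_A*n_B/(n_A+n_B) + 1 = 2*6*6/12 + 1 = 7.0000.
        Var[R] = 2*n_A*n_B*(2*n_A*n_B - n_A - n_B) / ((n_A+n_B)^2 * (n_A+n_B-1)) = 4320/1584 = 2.7273.
        SD[R] = 1.6514.
Step 4: Continuity-corrected z = (R + 0.5 - E[R]) / SD[R] = (4 + 0.5 - 7.0000) / 1.6514 = -1.5138.
Step 5: Two-sided p-value via normal approximation = 2*(1 - Phi(|z|)) = 0.130070.
Step 6: alpha = 0.05. fail to reject H0.

R = 4, z = -1.5138, p = 0.130070, fail to reject H0.


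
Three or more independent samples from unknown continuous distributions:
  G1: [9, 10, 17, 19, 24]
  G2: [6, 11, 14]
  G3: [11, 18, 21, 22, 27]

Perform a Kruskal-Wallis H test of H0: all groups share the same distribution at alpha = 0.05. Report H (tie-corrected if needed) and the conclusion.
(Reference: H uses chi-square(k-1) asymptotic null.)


Step 1: Combine all N = 13 observations and assign midranks.
sorted (value, group, rank): (6,G2,1), (9,G1,2), (10,G1,3), (11,G2,4.5), (11,G3,4.5), (14,G2,6), (17,G1,7), (18,G3,8), (19,G1,9), (21,G3,10), (22,G3,11), (24,G1,12), (27,G3,13)
Step 2: Sum ranks within each group.
R_1 = 33 (n_1 = 5)
R_2 = 11.5 (n_2 = 3)
R_3 = 46.5 (n_3 = 5)
Step 3: H = 12/(N(N+1)) * sum(R_i^2/n_i) - 3(N+1)
     = 12/(13*14) * (33^2/5 + 11.5^2/3 + 46.5^2/5) - 3*14
     = 0.065934 * 694.333 - 42
     = 3.780220.
Step 4: Ties present; correction factor C = 1 - 6/(13^3 - 13) = 0.997253. Corrected H = 3.780220 / 0.997253 = 3.790634.
Step 5: Under H0, H ~ chi^2(2); p-value = 0.150271.
Step 6: alpha = 0.05. fail to reject H0.

H = 3.7906, df = 2, p = 0.150271, fail to reject H0.


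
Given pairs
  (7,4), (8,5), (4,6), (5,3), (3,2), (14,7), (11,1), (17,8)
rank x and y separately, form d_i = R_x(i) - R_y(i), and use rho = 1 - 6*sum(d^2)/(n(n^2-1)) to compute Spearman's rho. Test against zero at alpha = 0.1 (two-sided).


Step 1: Rank x and y separately (midranks; no ties here).
rank(x): 7->4, 8->5, 4->2, 5->3, 3->1, 14->7, 11->6, 17->8
rank(y): 4->4, 5->5, 6->6, 3->3, 2->2, 7->7, 1->1, 8->8
Step 2: d_i = R_x(i) - R_y(i); compute d_i^2.
  (4-4)^2=0, (5-5)^2=0, (2-6)^2=16, (3-3)^2=0, (1-2)^2=1, (7-7)^2=0, (6-1)^2=25, (8-8)^2=0
sum(d^2) = 42.
Step 3: rho = 1 - 6*42 / (8*(8^2 - 1)) = 1 - 252/504 = 0.500000.
Step 4: Under H0, t = rho * sqrt((n-2)/(1-rho^2)) = 1.4142 ~ t(6).
Step 5: Two-sided p-value from the t-distribution with 6 df = 0.207031.
Step 6: alpha = 0.1. fail to reject H0.

rho = 0.5000, p = 0.207031, fail to reject H0 at alpha = 0.1.


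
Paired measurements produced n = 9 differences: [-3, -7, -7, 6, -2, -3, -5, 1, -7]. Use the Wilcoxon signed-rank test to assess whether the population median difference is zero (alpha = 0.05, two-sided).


Step 1: Drop any zero differences (none here) and take |d_i|.
|d| = [3, 7, 7, 6, 2, 3, 5, 1, 7]
Step 2: Midrank |d_i| (ties get averaged ranks).
ranks: |3|->3.5, |7|->8, |7|->8, |6|->6, |2|->2, |3|->3.5, |5|->5, |1|->1, |7|->8
Step 3: Attach original signs; sum ranks with positive sign and with negative sign.
W+ = 6 + 1 = 7
W- = 3.5 + 8 + 8 + 2 + 3.5 + 5 + 8 = 38
(Check: W+ + W- = 45 should equal n(n+1)/2 = 45.)
Step 4: Test statistic W = min(W+, W-) = 7.
Step 5: Ties in |d|, so use the tie-corrected normal approximation.
        E[W] = n(n+1)/4 = 9*10/4 = 22.5.
        Tie groups: |d|=3 (t=2), |d|=7 (t=3); sum(t^3 - t) = 30.
        Var[W] = n(n+1)(2n+1)/24 - sum(t^3-t)/48 = 1710/24 - 30/48 = 70.625.
        z = (W - E[W]) / sqrt(Var[W]) = (7 - 22.5) / 8.4039 = -1.8444.
        Two-sided p = 2*Phi(z) = 0.065127.
Step 6: alpha = 0.05. fail to reject H0.

W+ = 7, W- = 38, W = min = 7, p = 0.065127, fail to reject H0.
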